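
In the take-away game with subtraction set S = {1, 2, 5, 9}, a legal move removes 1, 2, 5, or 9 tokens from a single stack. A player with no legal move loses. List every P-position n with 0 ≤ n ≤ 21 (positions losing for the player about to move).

G(0) = 0
G(1) = mex{0} = 1
G(2) = mex{1,0} = 2
G(3) = mex{2,1} = 0
G(4) = mex{0,2} = 1
G(5) = mex{1,0,0} = 2
G(6) = mex{2,1,1} = 0
G(7) = mex{0,2,2} = 1
G(8) = mex{1,0,0} = 2
G(9) = mex{2,1,1,0} = 3
G(10) = mex{3,2,2,1} = 0
G(11) = mex{0,3,0,2} = 1
G(12) = mex{1,0,1,0} = 2
G(13) = mex{2,1,2,1} = 0
G(14) = mex{0,2,3,2} = 1
G(15) = mex{1,0,0,0} = 2
G(16) = mex{2,1,1,1} = 0
G(17) = mex{0,2,2,2} = 1
G(18) = mex{1,0,0,3} = 2
G(19) = mex{2,1,1,0} = 3
G(20) = mex{3,2,2,1} = 0
G(21) = mex{0,3,0,2} = 1
P-positions are exactly the n with G(n) = 0.

0, 3, 6, 10, 13, 16, 20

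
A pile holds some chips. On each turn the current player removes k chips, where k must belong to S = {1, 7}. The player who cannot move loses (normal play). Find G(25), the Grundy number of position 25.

n :  0  1  2  3  4  5  6  7  8  9 10 11 12 13 14 15 16 17 18 19 20 21 22 23 24 25
G :  0  1  0  1  0  1  0  1  0  1  0  1  0  1  0  1  0  1  0  1  0  1  0  1  0  1

1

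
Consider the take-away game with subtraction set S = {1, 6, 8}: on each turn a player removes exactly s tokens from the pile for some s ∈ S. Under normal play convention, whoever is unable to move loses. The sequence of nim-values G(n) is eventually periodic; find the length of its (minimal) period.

7

G(0) = 0
G(1) = mex{0} = 1
G(2) = mex{1} = 0
G(3) = mex{0} = 1
G(4) = mex{1} = 0
G(5) = mex{0} = 1
G(6) = mex{1,0} = 2
G(7) = mex{2,1} = 0
G(8) = mex{0,0,0} = 1
G(9) = mex{1,1,1} = 0
G(10) = mex{0,0,0} = 1
G(11) = mex{1,1,1} = 0
G(12) = mex{0,2,0} = 1
G(13) = mex{1,0,1} = 2
G(14) = mex{2,1,2} = 0
G(15) = mex{0,0,0} = 1
G(16) = mex{1,1,1} = 0
G(n+7) = G(n) holds for n = 0,…,7 (a full window of length max(S) = 8), so the sequence is purely periodic with period 7.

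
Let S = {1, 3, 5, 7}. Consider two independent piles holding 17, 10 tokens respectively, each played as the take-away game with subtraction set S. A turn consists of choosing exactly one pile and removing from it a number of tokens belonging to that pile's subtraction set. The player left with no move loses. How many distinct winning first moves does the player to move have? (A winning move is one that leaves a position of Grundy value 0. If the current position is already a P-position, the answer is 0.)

8

All piles use S = {1, 3, 5, 7}:
n :  0  1  2  3  4  5  6  7  8  9 10 11 12 13 14 15 16 17
G :  0  1  0  1  0  1  0  1  0  1  0  1  0  1  0  1  0  1
Pile A: G(17) = 1.
Pile B: G(10) = 0.
Combined Grundy value = 1 ⊕ 0 = 1.
A winning move leaves total XOR = 0, i.e. changes one component's Grundy value g to g ⊕ X where X is the current total.
Pile A: need g' = 1⊕1 = 0. Options: 17−1→G=0, 17−3→G=0, 17−5→G=0, 17−7→G=0. Hits: 4.
Pile B: need g' = 0⊕1 = 1. Options: 10−1→G=1, 10−3→G=1, 10−5→G=1, 10−7→G=1. Hits: 4.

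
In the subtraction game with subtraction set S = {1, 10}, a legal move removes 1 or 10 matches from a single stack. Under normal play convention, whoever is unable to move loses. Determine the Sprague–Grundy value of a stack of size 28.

0

n :  0  1  2  3  4  5  6  7  8  9 10 11 12 13 14 15 16 17 18 19 20 21 22 23 24 25 26 27 28
G :  0  1  0  1  0  1  0  1  0  1  2  0  1  0  1  0  1  0  1  0  1  2  0  1  0  1  0  1  0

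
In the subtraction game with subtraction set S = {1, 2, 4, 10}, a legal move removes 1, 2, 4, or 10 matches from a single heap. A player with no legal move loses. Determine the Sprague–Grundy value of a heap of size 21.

0

G(0) = 0
G(1) = mex{0} = 1
G(2) = mex{1,0} = 2
G(3) = mex{2,1} = 0
G(4) = mex{0,2,0} = 1
G(5) = mex{1,0,1} = 2
G(6) = mex{2,1,2} = 0
G(7) = mex{0,2,0} = 1
G(8) = mex{1,0,1} = 2
G(9) = mex{2,1,2} = 0
G(10) = mex{0,2,0,0} = 1
G(11) = mex{1,0,1,1} = 2
G(12) = mex{2,1,2,2} = 0
G(13) = mex{0,2,0,0} = 1
G(14) = mex{1,0,1,1} = 2
G(15) = mex{2,1,2,2} = 0
G(16) = mex{0,2,0,0} = 1
G(17) = mex{1,0,1,1} = 2
G(18) = mex{2,1,2,2} = 0
G(19) = mex{0,2,0,0} = 1
G(20) = mex{1,0,1,1} = 2
G(21) = mex{2,1,2,2} = 0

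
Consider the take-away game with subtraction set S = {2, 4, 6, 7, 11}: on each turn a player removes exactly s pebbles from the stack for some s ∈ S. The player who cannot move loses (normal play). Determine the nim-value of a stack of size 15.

G(0) = 0
G(1) = mex{} = 0
G(2) = mex{0} = 1
G(3) = mex{0} = 1
G(4) = mex{1,0} = 2
G(5) = mex{1,0} = 2
G(6) = mex{2,1,0} = 3
G(7) = mex{2,1,0,0} = 3
G(8) = mex{3,2,1,0} = 4
G(9) = mex{3,2,1,1} = 0
G(10) = mex{4,3,2,1} = 0
G(11) = mex{0,3,2,2,0} = 1
G(12) = mex{0,4,3,2,0} = 1
G(13) = mex{1,0,3,3,1} = 2
G(14) = mex{1,0,4,3,1} = 2
G(15) = mex{2,1,0,4,2} = 3

3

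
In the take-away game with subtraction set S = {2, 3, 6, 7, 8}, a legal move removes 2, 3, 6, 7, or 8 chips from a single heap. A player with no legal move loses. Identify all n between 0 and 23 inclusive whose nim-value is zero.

G(0) = 0
G(1) = mex{} = 0
G(2) = mex{0} = 1
G(3) = mex{0,0} = 1
G(4) = mex{1,0} = 2
G(5) = mex{1,1} = 0
G(6) = mex{2,1,0} = 3
G(7) = mex{0,2,0,0} = 1
G(8) = mex{3,0,1,0,0} = 2
G(9) = mex{1,3,1,1,0} = 2
G(10) = mex{2,1,2,1,1} = 0
G(11) = mex{2,2,0,2,1} = 3
G(12) = mex{0,2,3,0,2} = 1
G(13) = mex{3,0,1,3,0} = 2
G(14) = mex{1,3,2,1,3} = 0
G(15) = mex{2,1,2,2,1} = 0
G(16) = mex{0,2,0,2,2} = 1
G(17) = mex{0,0,3,0,2} = 1
G(18) = mex{1,0,1,3,0} = 2
G(19) = mex{1,1,2,1,3} = 0
G(20) = mex{2,1,0,2,1} = 3
G(21) = mex{0,2,0,0,2} = 1
G(22) = mex{3,0,1,0,0} = 2
G(23) = mex{1,3,1,1,0} = 2
P-positions are exactly the n with G(n) = 0.

0, 1, 5, 10, 14, 15, 19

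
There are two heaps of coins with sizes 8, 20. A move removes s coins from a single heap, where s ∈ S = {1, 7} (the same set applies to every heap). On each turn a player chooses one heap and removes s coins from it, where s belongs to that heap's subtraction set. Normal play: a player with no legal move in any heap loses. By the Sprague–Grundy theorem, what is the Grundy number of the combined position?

All heaps use S = {1, 7}:
n :  0  1  2  3  4  5  6  7  8  9 10 11 12 13 14 15 16 17 18 19 20
G :  0  1  0  1  0  1  0  1  0  1  0  1  0  1  0  1  0  1  0  1  0
Heap A: G(8) = 0.
Heap B: G(20) = 0.
Combined Grundy value = 0 ⊕ 0 = 0.

0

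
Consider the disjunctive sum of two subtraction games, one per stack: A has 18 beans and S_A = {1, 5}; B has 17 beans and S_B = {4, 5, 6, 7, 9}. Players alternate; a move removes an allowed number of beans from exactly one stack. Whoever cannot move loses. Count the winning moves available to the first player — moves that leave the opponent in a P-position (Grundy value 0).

3

Stack A, S = {1, 5}:
G(0) = 0
G(1) = mex{0} = 1
G(2) = mex{1} = 0
G(3) = mex{0} = 1
G(4) = mex{1} = 0
G(5) = mex{0,0} = 1
G(6) = mex{1,1} = 0
G(7) = mex{0,0} = 1
G(8) = mex{1,1} = 0
G(9) = mex{0,0} = 1
G(10) = mex{1,1} = 0
G(11) = mex{0,0} = 1
G(12) = mex{1,1} = 0
G(13) = mex{0,0} = 1
G(14) = mex{1,1} = 0
G(15) = mex{0,0} = 1
G(16) = mex{1,1} = 0
G(17) = mex{0,0} = 1
G(18) = mex{1,1} = 0
G_A(18) = 0.
Stack B, S = {4, 5, 6, 7, 9}:
G(0) = 0
G(1) = mex{} = 0
G(2) = mex{} = 0
G(3) = mex{} = 0
G(4) = mex{0} = 1
G(5) = mex{0,0} = 1
G(6) = mex{0,0,0} = 1
G(7) = mex{0,0,0,0} = 1
G(8) = mex{1,0,0,0} = 2
G(9) = mex{1,1,0,0,0} = 2
G(10) = mex{1,1,1,0,0} = 2
G(11) = mex{1,1,1,1,0} = 2
G(12) = mex{2,1,1,1,0} = 3
G(13) = mex{2,2,1,1,1} = 0
G(14) = mex{2,2,2,1,1} = 0
G(15) = mex{2,2,2,2,1} = 0
G(16) = mex{3,2,2,2,1} = 0
G(17) = mex{0,3,2,2,2} = 1
G_B(17) = 1.
Combined Grundy value = 0 ⊕ 1 = 1.
A winning move leaves total XOR = 0, i.e. changes one component's Grundy value g to g ⊕ X where X is the current total.
Stack A: need g' = 0⊕1 = 1. Options: 18−1→G=1, 18−5→G=1. Hits: 2.
Stack B: need g' = 1⊕1 = 0. Options: 17−4→G=0, 17−5→G=3, 17−6→G=2, 17−7→G=2, 17−9→G=2. Hits: 1.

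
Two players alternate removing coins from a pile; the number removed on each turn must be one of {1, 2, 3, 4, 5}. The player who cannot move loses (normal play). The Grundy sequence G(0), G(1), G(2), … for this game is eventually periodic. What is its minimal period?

G(0) = 0
G(1) = mex{0} = 1
G(2) = mex{1,0} = 2
G(3) = mex{2,1,0} = 3
G(4) = mex{3,2,1,0} = 4
G(5) = mex{4,3,2,1,0} = 5
G(6) = mex{5,4,3,2,1} = 0
G(7) = mex{0,5,4,3,2} = 1
G(8) = mex{1,0,5,4,3} = 2
G(9) = mex{2,1,0,5,4} = 3
G(10) = mex{3,2,1,0,5} = 4
G(11) = mex{4,3,2,1,0} = 5
G(12) = mex{5,4,3,2,1} = 0
G(13) = mex{0,5,4,3,2} = 1
G(14) = mex{1,0,5,4,3} = 2
G(n+6) = G(n) holds for n = 0,…,4 (a full window of length max(S) = 5), so the sequence is purely periodic with period 6.

6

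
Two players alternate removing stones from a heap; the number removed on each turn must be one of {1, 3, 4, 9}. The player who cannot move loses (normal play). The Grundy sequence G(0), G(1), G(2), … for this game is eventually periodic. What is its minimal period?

12

G(0) = 0
G(1) = mex{0} = 1
G(2) = mex{1} = 0
G(3) = mex{0,0} = 1
G(4) = mex{1,1,0} = 2
G(5) = mex{2,0,1} = 3
G(6) = mex{3,1,0} = 2
G(7) = mex{2,2,1} = 0
G(8) = mex{0,3,2} = 1
G(9) = mex{1,2,3,0} = 4
G(10) = mex{4,0,2,1} = 3
G(11) = mex{3,1,0,0} = 2
G(12) = mex{2,4,1,1} = 0
G(13) = mex{0,3,4,2} = 1
G(14) = mex{1,2,3,3} = 0
G(15) = mex{0,0,2,2} = 1
G(16) = mex{1,1,0,0} = 2
G(17) = mex{2,0,1,1} = 3
G(18) = mex{3,1,0,4} = 2
G(19) = mex{2,2,1,3} = 0
G(20) = mex{0,3,2,2} = 1
G(21) = mex{1,2,3,0} = 4
G(22) = mex{4,0,2,1} = 3
G(23) = mex{3,1,0,0} = 2
G(24) = mex{2,4,1,1} = 0
G(25) = mex{0,3,4,2} = 1
G(n+12) = G(n) holds for n = 0,…,8 (a full window of length max(S) = 9), so the sequence is purely periodic with period 12.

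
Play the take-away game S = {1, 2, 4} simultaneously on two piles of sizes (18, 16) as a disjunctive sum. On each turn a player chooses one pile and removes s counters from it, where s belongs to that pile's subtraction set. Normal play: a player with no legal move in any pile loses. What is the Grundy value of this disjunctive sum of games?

1

All piles use S = {1, 2, 4}:
G(0) = 0
G(1) = mex{0} = 1
G(2) = mex{1,0} = 2
G(3) = mex{2,1} = 0
G(4) = mex{0,2,0} = 1
G(5) = mex{1,0,1} = 2
G(6) = mex{2,1,2} = 0
G(7) = mex{0,2,0} = 1
G(8) = mex{1,0,1} = 2
G(9) = mex{2,1,2} = 0
G(10) = mex{0,2,0} = 1
G(11) = mex{1,0,1} = 2
G(12) = mex{2,1,2} = 0
G(13) = mex{0,2,0} = 1
G(14) = mex{1,0,1} = 2
G(15) = mex{2,1,2} = 0
G(16) = mex{0,2,0} = 1
G(17) = mex{1,0,1} = 2
G(18) = mex{2,1,2} = 0
Pile A: G(18) = 0.
Pile B: G(16) = 1.
Combined Grundy value = 0 ⊕ 1 = 1.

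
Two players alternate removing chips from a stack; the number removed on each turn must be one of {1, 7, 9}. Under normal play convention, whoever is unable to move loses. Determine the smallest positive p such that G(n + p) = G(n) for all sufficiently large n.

2

G(0) = 0
G(1) = mex{0} = 1
G(2) = mex{1} = 0
G(3) = mex{0} = 1
G(4) = mex{1} = 0
G(5) = mex{0} = 1
G(6) = mex{1} = 0
G(7) = mex{0,0} = 1
G(8) = mex{1,1} = 0
G(9) = mex{0,0,0} = 1
G(10) = mex{1,1,1} = 0
G(11) = mex{0,0,0} = 1
G(12) = mex{1,1,1} = 0
G(13) = mex{0,0,0} = 1
G(14) = mex{1,1,1} = 0
G(n+2) = G(n) holds for n = 0,…,8 (a full window of length max(S) = 9), so the sequence is purely periodic with period 2.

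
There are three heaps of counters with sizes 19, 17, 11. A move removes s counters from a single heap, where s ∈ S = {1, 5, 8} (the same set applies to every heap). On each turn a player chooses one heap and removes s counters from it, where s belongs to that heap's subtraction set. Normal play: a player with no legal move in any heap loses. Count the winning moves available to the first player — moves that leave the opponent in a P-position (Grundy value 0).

3

All heaps use S = {1, 5, 8}:
n :  0  1  2  3  4  5  6  7  8  9 10 11 12 13 14 15 16 17 18 19
G :  0  1  0  1  0  1  0  1  2  3  2  3  2  0  1  0  1  0  1  0
Heap A: G(19) = 0.
Heap B: G(17) = 0.
Heap C: G(11) = 3.
Combined Grundy value = 0 ⊕ 0 ⊕ 3 = 3.
A winning move leaves total XOR = 0, i.e. changes one component's Grundy value g to g ⊕ X where X is the current total.
Heap A: need g' = 0⊕3 = 3. Options: 19−1→G=1, 19−5→G=1, 19−8→G=3. Hits: 1.
Heap B: need g' = 0⊕3 = 3. Options: 17−1→G=1, 17−5→G=2, 17−8→G=3. Hits: 1.
Heap C: need g' = 3⊕3 = 0. Options: 11−1→G=2, 11−5→G=0, 11−8→G=1. Hits: 1.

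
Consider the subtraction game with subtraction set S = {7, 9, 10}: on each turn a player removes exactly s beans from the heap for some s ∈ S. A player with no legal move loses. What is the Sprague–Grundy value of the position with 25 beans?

1

n :  0  1  2  3  4  5  6  7  8  9 10 11 12 13 14 15 16 17 18 19 20 21 22 23 24 25
G :  0  0  0  0  0  0  0  1  1  1  1  1  1  1  2  2  2  0  0  0  0  0  0  0  1  1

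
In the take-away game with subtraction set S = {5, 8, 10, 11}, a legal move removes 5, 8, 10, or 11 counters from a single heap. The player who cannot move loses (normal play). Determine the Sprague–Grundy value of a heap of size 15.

3

G(0) = 0
G(1) = mex{} = 0
G(2) = mex{} = 0
G(3) = mex{} = 0
G(4) = mex{} = 0
G(5) = mex{0} = 1
G(6) = mex{0} = 1
G(7) = mex{0} = 1
G(8) = mex{0,0} = 1
G(9) = mex{0,0} = 1
G(10) = mex{1,0,0} = 2
G(11) = mex{1,0,0,0} = 2
G(12) = mex{1,0,0,0} = 2
G(13) = mex{1,1,0,0} = 2
G(14) = mex{1,1,0,0} = 2
G(15) = mex{2,1,1,0} = 3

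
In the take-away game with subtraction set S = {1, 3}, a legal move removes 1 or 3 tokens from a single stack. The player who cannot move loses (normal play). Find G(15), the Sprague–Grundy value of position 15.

G(0) = 0
G(1) = mex{0} = 1
G(2) = mex{1} = 0
G(3) = mex{0,0} = 1
G(4) = mex{1,1} = 0
G(5) = mex{0,0} = 1
G(6) = mex{1,1} = 0
G(7) = mex{0,0} = 1
G(8) = mex{1,1} = 0
G(9) = mex{0,0} = 1
G(10) = mex{1,1} = 0
G(11) = mex{0,0} = 1
G(12) = mex{1,1} = 0
G(13) = mex{0,0} = 1
G(14) = mex{1,1} = 0
G(15) = mex{0,0} = 1

1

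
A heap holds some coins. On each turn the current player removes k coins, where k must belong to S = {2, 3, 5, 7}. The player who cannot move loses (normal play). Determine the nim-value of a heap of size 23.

2

G(0) = 0
G(1) = mex{} = 0
G(2) = mex{0} = 1
G(3) = mex{0,0} = 1
G(4) = mex{1,0} = 2
G(5) = mex{1,1,0} = 2
G(6) = mex{2,1,0} = 3
G(7) = mex{2,2,1,0} = 3
G(8) = mex{3,2,1,0} = 4
G(9) = mex{3,3,2,1} = 0
G(10) = mex{4,3,2,1} = 0
G(11) = mex{0,4,3,2} = 1
G(12) = mex{0,0,3,2} = 1
G(13) = mex{1,0,4,3} = 2
G(14) = mex{1,1,0,3} = 2
G(15) = mex{2,1,0,4} = 3
G(16) = mex{2,2,1,0} = 3
G(17) = mex{3,2,1,0} = 4
G(18) = mex{3,3,2,1} = 0
G(19) = mex{4,3,2,1} = 0
G(20) = mex{0,4,3,2} = 1
G(21) = mex{0,0,3,2} = 1
G(22) = mex{1,0,4,3} = 2
G(23) = mex{1,1,0,3} = 2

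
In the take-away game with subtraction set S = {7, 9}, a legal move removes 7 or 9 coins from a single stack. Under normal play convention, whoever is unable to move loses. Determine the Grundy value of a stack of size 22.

0

n :  0  1  2  3  4  5  6  7  8  9 10 11 12 13 14 15 16 17 18 19 20 21 22
G :  0  0  0  0  0  0  0  1  1  1  1  1  1  1  2  2  0  0  0  0  0  0  0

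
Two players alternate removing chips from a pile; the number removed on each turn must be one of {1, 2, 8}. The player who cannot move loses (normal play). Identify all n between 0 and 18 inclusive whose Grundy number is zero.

0, 3, 6, 9, 12, 15, 18

G(0) = 0
G(1) = mex{0} = 1
G(2) = mex{1,0} = 2
G(3) = mex{2,1} = 0
G(4) = mex{0,2} = 1
G(5) = mex{1,0} = 2
G(6) = mex{2,1} = 0
G(7) = mex{0,2} = 1
G(8) = mex{1,0,0} = 2
G(9) = mex{2,1,1} = 0
G(10) = mex{0,2,2} = 1
G(11) = mex{1,0,0} = 2
G(12) = mex{2,1,1} = 0
G(13) = mex{0,2,2} = 1
G(14) = mex{1,0,0} = 2
G(15) = mex{2,1,1} = 0
G(16) = mex{0,2,2} = 1
G(17) = mex{1,0,0} = 2
G(18) = mex{2,1,1} = 0
P-positions are exactly the n with G(n) = 0.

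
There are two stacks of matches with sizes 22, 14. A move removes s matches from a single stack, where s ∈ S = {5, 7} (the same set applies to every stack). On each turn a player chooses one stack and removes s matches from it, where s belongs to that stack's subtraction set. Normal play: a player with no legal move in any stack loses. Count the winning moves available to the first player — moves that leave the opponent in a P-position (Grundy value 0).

All stacks use S = {5, 7}:
G(0) = 0
G(1) = mex{} = 0
G(2) = mex{} = 0
G(3) = mex{} = 0
G(4) = mex{} = 0
G(5) = mex{0} = 1
G(6) = mex{0} = 1
G(7) = mex{0,0} = 1
G(8) = mex{0,0} = 1
G(9) = mex{0,0} = 1
G(10) = mex{1,0} = 2
G(11) = mex{1,0} = 2
G(12) = mex{1,1} = 0
G(13) = mex{1,1} = 0
G(14) = mex{1,1} = 0
G(15) = mex{2,1} = 0
G(16) = mex{2,1} = 0
G(17) = mex{0,2} = 1
G(18) = mex{0,2} = 1
G(19) = mex{0,0} = 1
G(20) = mex{0,0} = 1
G(21) = mex{0,0} = 1
G(22) = mex{1,0} = 2
Stack A: G(22) = 2.
Stack B: G(14) = 0.
Combined Grundy value = 2 ⊕ 0 = 2.
A winning move leaves total XOR = 0, i.e. changes one component's Grundy value g to g ⊕ X where X is the current total.
Stack A: need g' = 2⊕2 = 0. Options: 22−5→G=1, 22−7→G=0. Hits: 1.
Stack B: need g' = 0⊕2 = 2. Options: 14−5→G=1, 14−7→G=1. Hits: 0.

1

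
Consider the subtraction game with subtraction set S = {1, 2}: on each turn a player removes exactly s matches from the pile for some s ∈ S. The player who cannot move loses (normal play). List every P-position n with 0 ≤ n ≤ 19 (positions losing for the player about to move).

G(0) = 0
G(1) = mex{0} = 1
G(2) = mex{1,0} = 2
G(3) = mex{2,1} = 0
G(4) = mex{0,2} = 1
G(5) = mex{1,0} = 2
G(6) = mex{2,1} = 0
G(7) = mex{0,2} = 1
G(8) = mex{1,0} = 2
G(9) = mex{2,1} = 0
G(10) = mex{0,2} = 1
G(11) = mex{1,0} = 2
G(12) = mex{2,1} = 0
G(13) = mex{0,2} = 1
G(14) = mex{1,0} = 2
G(15) = mex{2,1} = 0
G(16) = mex{0,2} = 1
G(17) = mex{1,0} = 2
G(18) = mex{2,1} = 0
G(19) = mex{0,2} = 1
P-positions are exactly the n with G(n) = 0.

0, 3, 6, 9, 12, 15, 18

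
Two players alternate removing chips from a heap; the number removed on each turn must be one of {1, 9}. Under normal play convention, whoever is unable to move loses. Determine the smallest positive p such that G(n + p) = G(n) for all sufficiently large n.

2

G(0) = 0
G(1) = mex{0} = 1
G(2) = mex{1} = 0
G(3) = mex{0} = 1
G(4) = mex{1} = 0
G(5) = mex{0} = 1
G(6) = mex{1} = 0
G(7) = mex{0} = 1
G(8) = mex{1} = 0
G(9) = mex{0,0} = 1
G(10) = mex{1,1} = 0
G(11) = mex{0,0} = 1
G(12) = mex{1,1} = 0
G(13) = mex{0,0} = 1
G(14) = mex{1,1} = 0
G(n+2) = G(n) holds for n = 0,…,8 (a full window of length max(S) = 9), so the sequence is purely periodic with period 2.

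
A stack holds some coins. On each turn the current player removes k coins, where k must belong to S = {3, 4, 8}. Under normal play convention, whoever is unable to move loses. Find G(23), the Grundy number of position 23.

3

G(0) = 0
G(1) = mex{} = 0
G(2) = mex{} = 0
G(3) = mex{0} = 1
G(4) = mex{0,0} = 1
G(5) = mex{0,0} = 1
G(6) = mex{1,0} = 2
G(7) = mex{1,1} = 0
G(8) = mex{1,1,0} = 2
G(9) = mex{2,1,0} = 3
G(10) = mex{0,2,0} = 1
G(11) = mex{2,0,1} = 3
G(12) = mex{3,2,1} = 0
G(13) = mex{1,3,1} = 0
G(14) = mex{3,1,2} = 0
G(15) = mex{0,3,0} = 1
G(16) = mex{0,0,2} = 1
G(17) = mex{0,0,3} = 1
G(18) = mex{1,0,1} = 2
G(19) = mex{1,1,3} = 0
G(20) = mex{1,1,0} = 2
G(21) = mex{2,1,0} = 3
G(22) = mex{0,2,0} = 1
G(23) = mex{2,0,1} = 3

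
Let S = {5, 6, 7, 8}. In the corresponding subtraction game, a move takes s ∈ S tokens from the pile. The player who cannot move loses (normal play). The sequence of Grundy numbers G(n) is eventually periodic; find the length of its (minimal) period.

n :  0  1  2  3  4  5  6  7  8  9 10 11 12 13 14 15 16 17 18 19 20 21 22 23 24 25 26 27
G :  0  0  0  0  0  1  1  1  1  1  2  2  2  0  0  0  0  0  1  1  1  1  1  2  2  2  0  0
G(n+13) = G(n) holds for n = 0,…,7 (a full window of length max(S) = 8), so the sequence is purely periodic with period 13.

13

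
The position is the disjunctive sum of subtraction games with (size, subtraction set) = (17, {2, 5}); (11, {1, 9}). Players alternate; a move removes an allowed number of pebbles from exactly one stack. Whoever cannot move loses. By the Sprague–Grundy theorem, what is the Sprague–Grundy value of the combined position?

0

Stack A, S = {2, 5}:
G(0) = 0
G(1) = mex{} = 0
G(2) = mex{0} = 1
G(3) = mex{0} = 1
G(4) = mex{1} = 0
G(5) = mex{1,0} = 2
G(6) = mex{0,0} = 1
G(7) = mex{2,1} = 0
G(8) = mex{1,1} = 0
G(9) = mex{0,0} = 1
G(10) = mex{0,2} = 1
G(11) = mex{1,1} = 0
G(12) = mex{1,0} = 2
G(13) = mex{0,0} = 1
G(14) = mex{2,1} = 0
G(15) = mex{1,1} = 0
G(16) = mex{0,0} = 1
G(17) = mex{0,2} = 1
G_A(17) = 1.
Stack B, S = {1, 9}:
n :  0  1  2  3  4  5  6  7  8  9 10 11
G :  0  1  0  1  0  1  0  1  0  1  0  1
G_B(11) = 1.
Combined Grundy value = 1 ⊕ 1 = 0.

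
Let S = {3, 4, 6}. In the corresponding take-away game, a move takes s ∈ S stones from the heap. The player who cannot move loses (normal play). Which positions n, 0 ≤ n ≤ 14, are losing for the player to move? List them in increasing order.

G(0) = 0
G(1) = mex{} = 0
G(2) = mex{} = 0
G(3) = mex{0} = 1
G(4) = mex{0,0} = 1
G(5) = mex{0,0} = 1
G(6) = mex{1,0,0} = 2
G(7) = mex{1,1,0} = 2
G(8) = mex{1,1,0} = 2
G(9) = mex{2,1,1} = 0
G(10) = mex{2,2,1} = 0
G(11) = mex{2,2,1} = 0
G(12) = mex{0,2,2} = 1
G(13) = mex{0,0,2} = 1
G(14) = mex{0,0,2} = 1
P-positions are exactly the n with G(n) = 0.

0, 1, 2, 9, 10, 11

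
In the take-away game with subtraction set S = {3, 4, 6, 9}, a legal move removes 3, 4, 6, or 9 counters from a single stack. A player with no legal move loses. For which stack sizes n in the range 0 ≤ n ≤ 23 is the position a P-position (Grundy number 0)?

0, 1, 2, 12, 13, 14

n :  0  1  2  3  4  5  6  7  8  9 10 11 12 13 14 15 16 17 18 19 20 21 22 23
G :  0  0  0  1  1  1  2  2  2  3  3  3  0  0  0  1  1  1  2  2  2  3  3  3
P-positions are exactly the n with G(n) = 0.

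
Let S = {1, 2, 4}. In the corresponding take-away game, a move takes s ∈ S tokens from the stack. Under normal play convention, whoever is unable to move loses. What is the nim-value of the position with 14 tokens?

2

n :  0  1  2  3  4  5  6  7  8  9 10 11 12 13 14
G :  0  1  2  0  1  2  0  1  2  0  1  2  0  1  2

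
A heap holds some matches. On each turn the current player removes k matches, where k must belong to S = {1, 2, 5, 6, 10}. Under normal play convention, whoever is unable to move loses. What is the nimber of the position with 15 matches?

n :  0  1  2  3  4  5  6  7  8  9 10 11 12 13 14 15
G :  0  1  2  0  1  2  3  0  1  2  3  0  1  2  0  1

1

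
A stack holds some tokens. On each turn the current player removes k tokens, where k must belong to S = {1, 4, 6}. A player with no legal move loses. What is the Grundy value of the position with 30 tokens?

0

G(0) = 0
G(1) = mex{0} = 1
G(2) = mex{1} = 0
G(3) = mex{0} = 1
G(4) = mex{1,0} = 2
G(5) = mex{2,1} = 0
G(6) = mex{0,0,0} = 1
G(7) = mex{1,1,1} = 0
G(8) = mex{0,2,0} = 1
G(9) = mex{1,0,1} = 2
G(10) = mex{2,1,2} = 0
G(11) = mex{0,0,0} = 1
G(12) = mex{1,1,1} = 0
G(13) = mex{0,2,0} = 1
G(14) = mex{1,0,1} = 2
G(15) = mex{2,1,2} = 0
G(16) = mex{0,0,0} = 1
G(17) = mex{1,1,1} = 0
G(18) = mex{0,2,0} = 1
G(19) = mex{1,0,1} = 2
G(20) = mex{2,1,2} = 0
G(21) = mex{0,0,0} = 1
G(22) = mex{1,1,1} = 0
G(23) = mex{0,2,0} = 1
G(24) = mex{1,0,1} = 2
G(25) = mex{2,1,2} = 0
G(26) = mex{0,0,0} = 1
G(27) = mex{1,1,1} = 0
G(28) = mex{0,2,0} = 1
G(29) = mex{1,0,1} = 2
G(30) = mex{2,1,2} = 0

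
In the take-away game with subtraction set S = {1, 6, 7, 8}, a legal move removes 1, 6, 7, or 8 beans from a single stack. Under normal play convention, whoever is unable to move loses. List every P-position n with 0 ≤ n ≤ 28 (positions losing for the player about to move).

G(0) = 0
G(1) = mex{0} = 1
G(2) = mex{1} = 0
G(3) = mex{0} = 1
G(4) = mex{1} = 0
G(5) = mex{0} = 1
G(6) = mex{1,0} = 2
G(7) = mex{2,1,0} = 3
G(8) = mex{3,0,1,0} = 2
G(9) = mex{2,1,0,1} = 3
G(10) = mex{3,0,1,0} = 2
G(11) = mex{2,1,0,1} = 3
G(12) = mex{3,2,1,0} = 4
G(13) = mex{4,3,2,1} = 0
G(14) = mex{0,2,3,2} = 1
G(15) = mex{1,3,2,3} = 0
G(16) = mex{0,2,3,2} = 1
G(17) = mex{1,3,2,3} = 0
G(18) = mex{0,4,3,2} = 1
G(19) = mex{1,0,4,3} = 2
G(20) = mex{2,1,0,4} = 3
G(21) = mex{3,0,1,0} = 2
G(22) = mex{2,1,0,1} = 3
G(23) = mex{3,0,1,0} = 2
G(24) = mex{2,1,0,1} = 3
G(25) = mex{3,2,1,0} = 4
G(26) = mex{4,3,2,1} = 0
G(27) = mex{0,2,3,2} = 1
G(28) = mex{1,3,2,3} = 0
P-positions are exactly the n with G(n) = 0.

0, 2, 4, 13, 15, 17, 26, 28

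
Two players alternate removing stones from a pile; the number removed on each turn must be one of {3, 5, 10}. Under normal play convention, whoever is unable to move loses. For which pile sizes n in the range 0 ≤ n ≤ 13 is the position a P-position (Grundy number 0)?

G(0) = 0
G(1) = mex{} = 0
G(2) = mex{} = 0
G(3) = mex{0} = 1
G(4) = mex{0} = 1
G(5) = mex{0,0} = 1
G(6) = mex{1,0} = 2
G(7) = mex{1,0} = 2
G(8) = mex{1,1} = 0
G(9) = mex{2,1} = 0
G(10) = mex{2,1,0} = 3
G(11) = mex{0,2,0} = 1
G(12) = mex{0,2,0} = 1
G(13) = mex{3,0,1} = 2
P-positions are exactly the n with G(n) = 0.

0, 1, 2, 8, 9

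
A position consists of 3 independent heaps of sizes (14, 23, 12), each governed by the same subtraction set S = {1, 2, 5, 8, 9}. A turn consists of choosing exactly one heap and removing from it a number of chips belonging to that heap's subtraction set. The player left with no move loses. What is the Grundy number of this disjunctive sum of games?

All heaps use S = {1, 2, 5, 8, 9}:
n :  0  1  2  3  4  5  6  7  8  9 10 11 12 13 14 15 16 17 18 19 20 21 22 23
G :  0  1  2  0  1  2  0  1  2  3  0  1  2  0  1  2  0  1  2  3  0  1  2  0
Heap A: G(14) = 1.
Heap B: G(23) = 0.
Heap C: G(12) = 2.
Combined Grundy value = 1 ⊕ 0 ⊕ 2 = 3.

3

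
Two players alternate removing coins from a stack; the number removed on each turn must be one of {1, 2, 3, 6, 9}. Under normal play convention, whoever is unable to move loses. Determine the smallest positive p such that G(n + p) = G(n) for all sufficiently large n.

n :  0  1  2  3  4  5  6  7  8  9 10 11 12 13 14
G :  0  1  2  3  0  1  2  3  0  1  2  3  0  1  2
G(n+4) = G(n) holds for n = 0,…,8 (a full window of length max(S) = 9), so the sequence is purely periodic with period 4.

4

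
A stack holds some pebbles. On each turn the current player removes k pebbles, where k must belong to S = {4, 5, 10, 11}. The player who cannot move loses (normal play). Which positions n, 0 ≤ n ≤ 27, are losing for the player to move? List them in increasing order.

0, 1, 2, 3, 9, 15, 16, 17, 18, 24

G(0) = 0
G(1) = mex{} = 0
G(2) = mex{} = 0
G(3) = mex{} = 0
G(4) = mex{0} = 1
G(5) = mex{0,0} = 1
G(6) = mex{0,0} = 1
G(7) = mex{0,0} = 1
G(8) = mex{1,0} = 2
G(9) = mex{1,1} = 0
G(10) = mex{1,1,0} = 2
G(11) = mex{1,1,0,0} = 2
G(12) = mex{2,1,0,0} = 3
G(13) = mex{0,2,0,0} = 1
G(14) = mex{2,0,1,0} = 3
G(15) = mex{2,2,1,1} = 0
G(16) = mex{3,2,1,1} = 0
G(17) = mex{1,3,1,1} = 0
G(18) = mex{3,1,2,1} = 0
G(19) = mex{0,3,0,2} = 1
G(20) = mex{0,0,2,0} = 1
G(21) = mex{0,0,2,2} = 1
G(22) = mex{0,0,3,2} = 1
G(23) = mex{1,0,1,3} = 2
G(24) = mex{1,1,3,1} = 0
G(25) = mex{1,1,0,3} = 2
G(26) = mex{1,1,0,0} = 2
G(27) = mex{2,1,0,0} = 3
P-positions are exactly the n with G(n) = 0.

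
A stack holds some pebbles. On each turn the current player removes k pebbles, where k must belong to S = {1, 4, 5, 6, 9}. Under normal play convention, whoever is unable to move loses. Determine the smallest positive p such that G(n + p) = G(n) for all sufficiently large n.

n :  0  1  2  3  4  5  6  7  8  9 10 11 12 13 14 15 16 17 18 19 20 21
G :  0  1  0  1  2  3  2  3  4  5  0  1  0  1  2  3  2  3  4  5  0  1
G(n+10) = G(n) holds for n = 0,…,8 (a full window of length max(S) = 9), so the sequence is purely periodic with period 10.

10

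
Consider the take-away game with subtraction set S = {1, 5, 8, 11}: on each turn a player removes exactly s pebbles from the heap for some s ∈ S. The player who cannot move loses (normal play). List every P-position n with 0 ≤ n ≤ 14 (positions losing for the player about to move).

G(0) = 0
G(1) = mex{0} = 1
G(2) = mex{1} = 0
G(3) = mex{0} = 1
G(4) = mex{1} = 0
G(5) = mex{0,0} = 1
G(6) = mex{1,1} = 0
G(7) = mex{0,0} = 1
G(8) = mex{1,1,0} = 2
G(9) = mex{2,0,1} = 3
G(10) = mex{3,1,0} = 2
G(11) = mex{2,0,1,0} = 3
G(12) = mex{3,1,0,1} = 2
G(13) = mex{2,2,1,0} = 3
G(14) = mex{3,3,0,1} = 2
P-positions are exactly the n with G(n) = 0.

0, 2, 4, 6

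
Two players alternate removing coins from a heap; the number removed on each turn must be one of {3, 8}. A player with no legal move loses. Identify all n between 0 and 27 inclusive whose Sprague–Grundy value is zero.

0, 1, 2, 6, 7, 11, 12, 13, 17, 18, 22, 23, 24

G(0) = 0
G(1) = mex{} = 0
G(2) = mex{} = 0
G(3) = mex{0} = 1
G(4) = mex{0} = 1
G(5) = mex{0} = 1
G(6) = mex{1} = 0
G(7) = mex{1} = 0
G(8) = mex{1,0} = 2
G(9) = mex{0,0} = 1
G(10) = mex{0,0} = 1
G(11) = mex{2,1} = 0
G(12) = mex{1,1} = 0
G(13) = mex{1,1} = 0
G(14) = mex{0,0} = 1
G(15) = mex{0,0} = 1
G(16) = mex{0,2} = 1
G(17) = mex{1,1} = 0
G(18) = mex{1,1} = 0
G(19) = mex{1,0} = 2
G(20) = mex{0,0} = 1
G(21) = mex{0,0} = 1
G(22) = mex{2,1} = 0
G(23) = mex{1,1} = 0
G(24) = mex{1,1} = 0
G(25) = mex{0,0} = 1
G(26) = mex{0,0} = 1
G(27) = mex{0,2} = 1
P-positions are exactly the n with G(n) = 0.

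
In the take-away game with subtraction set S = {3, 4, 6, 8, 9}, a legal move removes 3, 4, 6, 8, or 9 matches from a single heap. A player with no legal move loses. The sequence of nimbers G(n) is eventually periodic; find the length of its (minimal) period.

12

n :  0  1  2  3  4  5  6  7  8  9 10 11 12 13 14 15 16 17 18 19 20 21 22 23 24 25
G :  0  0  0  1  1  1  2  2  2  3  3  3  0  0  0  1  1  1  2  2  2  3  3  3  0  0
G(n+12) = G(n) holds for n = 0,…,8 (a full window of length max(S) = 9), so the sequence is purely periodic with period 12.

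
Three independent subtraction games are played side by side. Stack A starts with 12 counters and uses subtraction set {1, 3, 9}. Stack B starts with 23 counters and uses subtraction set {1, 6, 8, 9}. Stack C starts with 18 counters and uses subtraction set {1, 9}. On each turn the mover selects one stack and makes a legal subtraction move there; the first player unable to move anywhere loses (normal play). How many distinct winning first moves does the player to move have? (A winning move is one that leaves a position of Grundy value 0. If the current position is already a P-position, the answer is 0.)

Stack A, S = {1, 3, 9}:
G(0) = 0
G(1) = mex{0} = 1
G(2) = mex{1} = 0
G(3) = mex{0,0} = 1
G(4) = mex{1,1} = 0
G(5) = mex{0,0} = 1
G(6) = mex{1,1} = 0
G(7) = mex{0,0} = 1
G(8) = mex{1,1} = 0
G(9) = mex{0,0,0} = 1
G(10) = mex{1,1,1} = 0
G(11) = mex{0,0,0} = 1
G(12) = mex{1,1,1} = 0
G_A(12) = 0.
Stack B, S = {1, 6, 8, 9}:
n :  0  1  2  3  4  5  6  7  8  9 10 11 12 13 14 15 16 17 18 19 20 21 22 23
G :  0  1  0  1  0  1  2  0  1  2  3  2  3  2  0  1  2  0  1  0  1  0  1  2
G_B(23) = 2.
Stack C, S = {1, 9}:
G(0) = 0
G(1) = mex{0} = 1
G(2) = mex{1} = 0
G(3) = mex{0} = 1
G(4) = mex{1} = 0
G(5) = mex{0} = 1
G(6) = mex{1} = 0
G(7) = mex{0} = 1
G(8) = mex{1} = 0
G(9) = mex{0,0} = 1
G(10) = mex{1,1} = 0
G(11) = mex{0,0} = 1
G(12) = mex{1,1} = 0
G(13) = mex{0,0} = 1
G(14) = mex{1,1} = 0
G(15) = mex{0,0} = 1
G(16) = mex{1,1} = 0
G(17) = mex{0,0} = 1
G(18) = mex{1,1} = 0
G_C(18) = 0.
Combined Grundy value = 0 ⊕ 2 ⊕ 0 = 2.
A winning move leaves total XOR = 0, i.e. changes one component's Grundy value g to g ⊕ X where X is the current total.
Stack A: need g' = 0⊕2 = 2. Options: 12−1→G=1, 12−3→G=1, 12−9→G=1. Hits: 0.
Stack B: need g' = 2⊕2 = 0. Options: 23−1→G=1, 23−6→G=0, 23−8→G=1, 23−9→G=0. Hits: 2.
Stack C: need g' = 0⊕2 = 2. Options: 18−1→G=1, 18−9→G=1. Hits: 0.

2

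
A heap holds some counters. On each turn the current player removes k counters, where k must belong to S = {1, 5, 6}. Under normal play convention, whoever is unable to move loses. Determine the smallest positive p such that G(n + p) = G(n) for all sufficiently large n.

G(0) = 0
G(1) = mex{0} = 1
G(2) = mex{1} = 0
G(3) = mex{0} = 1
G(4) = mex{1} = 0
G(5) = mex{0,0} = 1
G(6) = mex{1,1,0} = 2
G(7) = mex{2,0,1} = 3
G(8) = mex{3,1,0} = 2
G(9) = mex{2,0,1} = 3
G(10) = mex{3,1,0} = 2
G(11) = mex{2,2,1} = 0
G(12) = mex{0,3,2} = 1
G(13) = mex{1,2,3} = 0
G(14) = mex{0,3,2} = 1
G(15) = mex{1,2,3} = 0
G(16) = mex{0,0,2} = 1
G(17) = mex{1,1,0} = 2
G(18) = mex{2,0,1} = 3
G(19) = mex{3,1,0} = 2
G(20) = mex{2,0,1} = 3
G(21) = mex{3,1,0} = 2
G(22) = mex{2,2,1} = 0
G(23) = mex{0,3,2} = 1
G(n+11) = G(n) holds for n = 0,…,5 (a full window of length max(S) = 6), so the sequence is purely periodic with period 11.

11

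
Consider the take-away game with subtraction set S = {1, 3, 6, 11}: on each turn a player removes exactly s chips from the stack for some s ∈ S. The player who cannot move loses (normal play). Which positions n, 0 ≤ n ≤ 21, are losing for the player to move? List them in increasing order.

G(0) = 0
G(1) = mex{0} = 1
G(2) = mex{1} = 0
G(3) = mex{0,0} = 1
G(4) = mex{1,1} = 0
G(5) = mex{0,0} = 1
G(6) = mex{1,1,0} = 2
G(7) = mex{2,0,1} = 3
G(8) = mex{3,1,0} = 2
G(9) = mex{2,2,1} = 0
G(10) = mex{0,3,0} = 1
G(11) = mex{1,2,1,0} = 3
G(12) = mex{3,0,2,1} = 4
G(13) = mex{4,1,3,0} = 2
G(14) = mex{2,3,2,1} = 0
G(15) = mex{0,4,0,0} = 1
G(16) = mex{1,2,1,1} = 0
G(17) = mex{0,0,3,2} = 1
G(18) = mex{1,1,4,3} = 0
G(19) = mex{0,0,2,2} = 1
G(20) = mex{1,1,0,0} = 2
G(21) = mex{2,0,1,1} = 3
P-positions are exactly the n with G(n) = 0.

0, 2, 4, 9, 14, 16, 18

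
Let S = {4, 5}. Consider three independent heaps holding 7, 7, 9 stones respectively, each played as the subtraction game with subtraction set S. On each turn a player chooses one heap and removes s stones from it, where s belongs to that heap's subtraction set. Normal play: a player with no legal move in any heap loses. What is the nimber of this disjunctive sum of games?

All heaps use S = {4, 5}:
G(0) = 0
G(1) = mex{} = 0
G(2) = mex{} = 0
G(3) = mex{} = 0
G(4) = mex{0} = 1
G(5) = mex{0,0} = 1
G(6) = mex{0,0} = 1
G(7) = mex{0,0} = 1
G(8) = mex{1,0} = 2
G(9) = mex{1,1} = 0
Heap A: G(7) = 1.
Heap B: G(7) = 1.
Heap C: G(9) = 0.
Combined Grundy value = 1 ⊕ 1 ⊕ 0 = 0.

0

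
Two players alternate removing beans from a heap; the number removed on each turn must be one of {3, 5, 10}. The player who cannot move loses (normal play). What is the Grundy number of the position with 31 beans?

G(0) = 0
G(1) = mex{} = 0
G(2) = mex{} = 0
G(3) = mex{0} = 1
G(4) = mex{0} = 1
G(5) = mex{0,0} = 1
G(6) = mex{1,0} = 2
G(7) = mex{1,0} = 2
G(8) = mex{1,1} = 0
G(9) = mex{2,1} = 0
G(10) = mex{2,1,0} = 3
G(11) = mex{0,2,0} = 1
G(12) = mex{0,2,0} = 1
G(13) = mex{3,0,1} = 2
G(14) = mex{1,0,1} = 2
G(15) = mex{1,3,1} = 0
G(16) = mex{2,1,2} = 0
G(17) = mex{2,1,2} = 0
G(18) = mex{0,2,0} = 1
G(19) = mex{0,2,0} = 1
G(20) = mex{0,0,3} = 1
G(21) = mex{1,0,1} = 2
G(22) = mex{1,0,1} = 2
G(23) = mex{1,1,2} = 0
G(24) = mex{2,1,2} = 0
G(25) = mex{2,1,0} = 3
G(26) = mex{0,2,0} = 1
G(27) = mex{0,2,0} = 1
G(28) = mex{3,0,1} = 2
G(29) = mex{1,0,1} = 2
G(30) = mex{1,3,1} = 0
G(31) = mex{2,1,2} = 0

0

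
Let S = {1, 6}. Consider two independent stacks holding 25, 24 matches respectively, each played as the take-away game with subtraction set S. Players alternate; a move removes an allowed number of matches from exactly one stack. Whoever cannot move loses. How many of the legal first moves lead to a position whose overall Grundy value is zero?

4

All stacks use S = {1, 6}:
n :  0  1  2  3  4  5  6  7  8  9 10 11 12 13 14 15 16 17 18 19 20 21 22 23 24 25
G :  0  1  0  1  0  1  2  0  1  0  1  0  1  2  0  1  0  1  0  1  2  0  1  0  1  0
Stack A: G(25) = 0.
Stack B: G(24) = 1.
Combined Grundy value = 0 ⊕ 1 = 1.
A winning move leaves total XOR = 0, i.e. changes one component's Grundy value g to g ⊕ X where X is the current total.
Stack A: need g' = 0⊕1 = 1. Options: 25−1→G=1, 25−6→G=1. Hits: 2.
Stack B: need g' = 1⊕1 = 0. Options: 24−1→G=0, 24−6→G=0. Hits: 2.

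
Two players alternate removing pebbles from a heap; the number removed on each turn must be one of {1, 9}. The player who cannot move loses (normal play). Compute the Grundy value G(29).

G(0) = 0
G(1) = mex{0} = 1
G(2) = mex{1} = 0
G(3) = mex{0} = 1
G(4) = mex{1} = 0
G(5) = mex{0} = 1
G(6) = mex{1} = 0
G(7) = mex{0} = 1
G(8) = mex{1} = 0
G(9) = mex{0,0} = 1
G(10) = mex{1,1} = 0
G(11) = mex{0,0} = 1
G(12) = mex{1,1} = 0
G(13) = mex{0,0} = 1
G(14) = mex{1,1} = 0
G(15) = mex{0,0} = 1
G(16) = mex{1,1} = 0
G(17) = mex{0,0} = 1
G(18) = mex{1,1} = 0
G(19) = mex{0,0} = 1
G(20) = mex{1,1} = 0
G(21) = mex{0,0} = 1
G(22) = mex{1,1} = 0
G(23) = mex{0,0} = 1
G(24) = mex{1,1} = 0
G(25) = mex{0,0} = 1
G(26) = mex{1,1} = 0
G(27) = mex{0,0} = 1
G(28) = mex{1,1} = 0
G(29) = mex{0,0} = 1

1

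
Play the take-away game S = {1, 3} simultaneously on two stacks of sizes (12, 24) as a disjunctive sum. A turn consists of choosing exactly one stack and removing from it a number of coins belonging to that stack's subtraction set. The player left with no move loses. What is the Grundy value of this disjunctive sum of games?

All stacks use S = {1, 3}:
n :  0  1  2  3  4  5  6  7  8  9 10 11 12 13 14 15 16 17 18 19 20 21 22 23 24
G :  0  1  0  1  0  1  0  1  0  1  0  1  0  1  0  1  0  1  0  1  0  1  0  1  0
Stack A: G(12) = 0.
Stack B: G(24) = 0.
Combined Grundy value = 0 ⊕ 0 = 0.

0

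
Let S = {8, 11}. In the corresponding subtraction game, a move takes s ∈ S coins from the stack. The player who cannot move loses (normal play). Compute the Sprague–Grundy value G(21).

n :  0  1  2  3  4  5  6  7  8  9 10 11 12 13 14 15 16 17 18 19 20 21
G :  0  0  0  0  0  0  0  0  1  1  1  1  1  1  1  1  2  2  2  0  0  0

0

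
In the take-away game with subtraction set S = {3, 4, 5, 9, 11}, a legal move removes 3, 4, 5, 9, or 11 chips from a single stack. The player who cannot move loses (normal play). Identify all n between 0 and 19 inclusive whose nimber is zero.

n :  0  1  2  3  4  5  6  7  8  9 10 11 12 13 14 15 16 17 18 19
G :  0  0  0  1  1  1  2  2  0  3  3  1  4  2  0  0  0  1  1  1
P-positions are exactly the n with G(n) = 0.

0, 1, 2, 8, 14, 15, 16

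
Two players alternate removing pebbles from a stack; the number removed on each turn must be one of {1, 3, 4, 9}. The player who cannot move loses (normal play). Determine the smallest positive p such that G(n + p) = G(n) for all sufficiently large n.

G(0) = 0
G(1) = mex{0} = 1
G(2) = mex{1} = 0
G(3) = mex{0,0} = 1
G(4) = mex{1,1,0} = 2
G(5) = mex{2,0,1} = 3
G(6) = mex{3,1,0} = 2
G(7) = mex{2,2,1} = 0
G(8) = mex{0,3,2} = 1
G(9) = mex{1,2,3,0} = 4
G(10) = mex{4,0,2,1} = 3
G(11) = mex{3,1,0,0} = 2
G(12) = mex{2,4,1,1} = 0
G(13) = mex{0,3,4,2} = 1
G(14) = mex{1,2,3,3} = 0
G(15) = mex{0,0,2,2} = 1
G(16) = mex{1,1,0,0} = 2
G(17) = mex{2,0,1,1} = 3
G(18) = mex{3,1,0,4} = 2
G(19) = mex{2,2,1,3} = 0
G(20) = mex{0,3,2,2} = 1
G(21) = mex{1,2,3,0} = 4
G(22) = mex{4,0,2,1} = 3
G(23) = mex{3,1,0,0} = 2
G(24) = mex{2,4,1,1} = 0
G(25) = mex{0,3,4,2} = 1
G(n+12) = G(n) holds for n = 0,…,8 (a full window of length max(S) = 9), so the sequence is purely periodic with period 12.

12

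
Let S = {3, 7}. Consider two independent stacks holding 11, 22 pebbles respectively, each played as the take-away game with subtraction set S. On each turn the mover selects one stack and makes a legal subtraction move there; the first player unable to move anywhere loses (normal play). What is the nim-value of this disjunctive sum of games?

All stacks use S = {3, 7}:
n :  0  1  2  3  4  5  6  7  8  9 10 11 12 13 14 15 16 17 18 19 20 21 22
G :  0  0  0  1  1  1  0  2  2  1  0  0  0  1  1  1  0  2  2  1  0  0  0
Stack A: G(11) = 0.
Stack B: G(22) = 0.
Combined Grundy value = 0 ⊕ 0 = 0.

0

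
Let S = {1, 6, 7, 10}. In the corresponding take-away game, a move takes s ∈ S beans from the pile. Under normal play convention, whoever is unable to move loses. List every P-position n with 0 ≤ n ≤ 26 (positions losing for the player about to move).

G(0) = 0
G(1) = mex{0} = 1
G(2) = mex{1} = 0
G(3) = mex{0} = 1
G(4) = mex{1} = 0
G(5) = mex{0} = 1
G(6) = mex{1,0} = 2
G(7) = mex{2,1,0} = 3
G(8) = mex{3,0,1} = 2
G(9) = mex{2,1,0} = 3
G(10) = mex{3,0,1,0} = 2
G(11) = mex{2,1,0,1} = 3
G(12) = mex{3,2,1,0} = 4
G(13) = mex{4,3,2,1} = 0
G(14) = mex{0,2,3,0} = 1
G(15) = mex{1,3,2,1} = 0
G(16) = mex{0,2,3,2} = 1
G(17) = mex{1,3,2,3} = 0
G(18) = mex{0,4,3,2} = 1
G(19) = mex{1,0,4,3} = 2
G(20) = mex{2,1,0,2} = 3
G(21) = mex{3,0,1,3} = 2
G(22) = mex{2,1,0,4} = 3
G(23) = mex{3,0,1,0} = 2
G(24) = mex{2,1,0,1} = 3
G(25) = mex{3,2,1,0} = 4
G(26) = mex{4,3,2,1} = 0
P-positions are exactly the n with G(n) = 0.

0, 2, 4, 13, 15, 17, 26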